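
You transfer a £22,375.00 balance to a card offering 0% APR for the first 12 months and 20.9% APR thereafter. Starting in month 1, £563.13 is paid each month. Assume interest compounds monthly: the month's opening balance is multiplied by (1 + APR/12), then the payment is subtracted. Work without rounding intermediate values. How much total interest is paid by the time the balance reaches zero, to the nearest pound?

£5,900

Promo months 1–12 at r₀ = 0%/12 = 0; months 13+ at r₁ = 20.9%/12 = 0.0174167.
After month 12 (no interest yet): B = £22,375.00 − 12·£563.13 = £15,617.44.
Then at r₁ with £563.13/mo: n₂ = −ln(1 − r₁·B/P)/ln(1+r₁) ≈ 38.21 → 39 more payments.
Total paid = 50·£563.13 + £118.79 = £28,275.29; interest = £28,275.29 − £22,375.00 = £5,900.29.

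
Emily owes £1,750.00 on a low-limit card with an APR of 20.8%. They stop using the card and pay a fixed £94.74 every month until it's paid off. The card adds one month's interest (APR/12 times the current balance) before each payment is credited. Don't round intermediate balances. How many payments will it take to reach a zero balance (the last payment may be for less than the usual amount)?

Monthly rate r = 20.8%/12 = 1.73333% = 0.0173333.
Recurrence: B ← B·(1+r) − £94.74.
Month 1: interest £30.33; balance after payment £1,685.59.
Month 2: interest £29.22; balance after payment £1,620.07.
Closed form: n = −ln(1 − rB₀/P)/ln(1+r) = −ln(0.67983)/ln(1.01733) ≈ 22.457, so the balance reaches zero during payment 23.

23 months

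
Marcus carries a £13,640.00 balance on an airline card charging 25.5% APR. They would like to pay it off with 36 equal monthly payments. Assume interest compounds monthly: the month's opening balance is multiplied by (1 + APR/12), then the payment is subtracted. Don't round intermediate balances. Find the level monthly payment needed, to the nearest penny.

Monthly rate r = 25.5%/12 = 2.125% = 0.02125.
Level-payment amortization: P = B₀·r / (1 − (1+r)^(−n)) = 13640.00·0.02125 / (1 − 1.02125^(−36)).
Denominator 1 − (1+r)^(−36) = 0.530921534.
P = 289.85 / 0.530921534 ≈ 545.94.

£545.94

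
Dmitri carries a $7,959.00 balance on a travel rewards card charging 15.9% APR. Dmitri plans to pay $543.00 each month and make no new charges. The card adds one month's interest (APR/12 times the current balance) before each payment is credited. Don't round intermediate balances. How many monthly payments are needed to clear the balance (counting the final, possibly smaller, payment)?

17 months

Monthly rate r = 15.9%/12 = 1.325% = 0.01325.
Recurrence: B ← B·(1+r) − $543.00.
Month 1: interest $105.46; balance after payment $7,521.46.
Month 2: interest $99.66; balance after payment $7,078.12.
Closed form: n = −ln(1 − rB₀/P)/ln(1+r) = −ln(0.80579)/ln(1.01325) ≈ 16.405, so the balance reaches zero during payment 17.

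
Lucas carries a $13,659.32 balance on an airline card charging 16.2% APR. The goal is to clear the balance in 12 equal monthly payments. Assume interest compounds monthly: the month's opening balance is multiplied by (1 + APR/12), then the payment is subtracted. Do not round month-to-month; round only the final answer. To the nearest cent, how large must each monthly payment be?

$1,240.61

Monthly rate r = 16.2%/12 = 1.35% = 0.0135.
Level-payment amortization: P = B₀·r / (1 − (1+r)^(−n)) = 13659.32·0.0135 / (1 − 1.0135^(−12)).
Denominator 1 − (1+r)^(−12) = 0.148636624.
P = 184.401 / 0.148636624 ≈ 1240.61.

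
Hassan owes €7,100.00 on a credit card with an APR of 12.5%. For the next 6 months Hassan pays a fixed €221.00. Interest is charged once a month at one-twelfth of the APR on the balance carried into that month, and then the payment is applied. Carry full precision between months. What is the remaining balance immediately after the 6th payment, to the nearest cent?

€6,194.45

Monthly rate r = 12.5%/12 = 1.04167% = 0.0104167.
Each month: B ← B·(1+r) − €221.00.
Month 1: interest €73.96; balance after payment €6,952.96.
Month 2: interest €72.43; balance after payment €6,804.38.
Month 3: interest €70.88; balance after payment €6,654.26.
Month 4: interest €69.32; balance after payment €6,502.58.
Month 5: interest €67.74; balance after payment €6,349.31.
Month 6: interest €66.14; balance after payment €6,194.45.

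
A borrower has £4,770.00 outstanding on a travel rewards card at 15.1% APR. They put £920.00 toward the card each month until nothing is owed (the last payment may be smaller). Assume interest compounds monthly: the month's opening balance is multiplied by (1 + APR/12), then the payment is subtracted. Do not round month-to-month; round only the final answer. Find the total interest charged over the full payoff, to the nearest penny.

£195.07

Monthly rate r = 15.1%/12 = 1.25833% = 0.0125833.
Payoff takes n = ⌈−ln(1 − rB₀/P)/ln(1+r)⌉ = ⌈5.395⌉ = 6 payments; the last is £365.07.
Total paid = 5·£920.00 + £365.07 = £4,965.07.
Total interest = total paid − principal = £4,965.07 − £4,770.00 = £195.07.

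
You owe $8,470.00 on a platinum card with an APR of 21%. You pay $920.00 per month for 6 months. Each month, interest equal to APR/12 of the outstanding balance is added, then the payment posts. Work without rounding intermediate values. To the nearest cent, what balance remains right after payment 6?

Monthly rate r = 21%/12 = 1.75% = 0.0175.
Each month: B ← B·(1+r) − $920.00.
Month 1: interest $148.23; balance after payment $7,698.23.
Month 2: interest $134.72; balance after payment $6,912.94.
Month 3: interest $120.98; balance after payment $6,113.92.
Month 4: interest $106.99; balance after payment $5,300.91.
Month 5: interest $92.77; balance after payment $4,473.68.
Month 6: interest $78.29; balance after payment $3,631.97.

$3,631.97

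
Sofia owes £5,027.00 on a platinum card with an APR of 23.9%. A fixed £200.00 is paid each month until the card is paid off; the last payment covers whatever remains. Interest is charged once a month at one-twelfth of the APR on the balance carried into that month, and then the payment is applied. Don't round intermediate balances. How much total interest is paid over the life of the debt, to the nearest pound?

£2,015

Monthly rate r = 23.9%/12 = 1.99167% = 0.0199167.
Payoff takes n = ⌈−ln(1 − rB₀/P)/ln(1+r)⌉ = ⌈35.209⌉ = 36 payments; the last is £42.17.
Total paid = 35·£200.00 + £42.17 = £7,042.17.
Total interest = total paid − principal = £7,042.17 − £5,027.00 = £2,015.17.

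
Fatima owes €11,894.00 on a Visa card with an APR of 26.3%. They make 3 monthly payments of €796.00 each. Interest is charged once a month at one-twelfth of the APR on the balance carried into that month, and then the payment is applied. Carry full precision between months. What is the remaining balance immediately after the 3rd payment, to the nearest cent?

Monthly rate r = 26.3%/12 = 2.19167% = 0.0219167.
Each month: B ← B·(1+r) − €796.00.
Month 1: interest €260.68; balance after payment €11,358.68.
Month 2: interest €248.94; balance after payment €10,811.62.
Month 3: interest €236.95; balance after payment €10,252.58.

€10,252.58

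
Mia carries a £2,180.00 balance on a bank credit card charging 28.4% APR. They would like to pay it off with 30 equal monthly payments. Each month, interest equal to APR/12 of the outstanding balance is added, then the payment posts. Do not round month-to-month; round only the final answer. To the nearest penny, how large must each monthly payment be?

Monthly rate r = 28.4%/12 = 2.36667% = 0.0236667.
Level-payment amortization: P = B₀·r / (1 − (1+r)^(−n)) = 2180.00·0.0236667 / (1 − 1.02367^(−30)).
Denominator 1 − (1+r)^(−30) = 0.504272344.
P = 51.5933 / 0.504272344 ≈ 102.31.

£102.31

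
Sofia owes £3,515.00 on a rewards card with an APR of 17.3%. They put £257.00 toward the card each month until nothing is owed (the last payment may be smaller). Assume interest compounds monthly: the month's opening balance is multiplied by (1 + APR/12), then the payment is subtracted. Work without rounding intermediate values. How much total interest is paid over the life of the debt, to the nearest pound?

£429

Monthly rate r = 17.3%/12 = 1.44167% = 0.0144167.
Payoff takes n = ⌈−ln(1 − rB₀/P)/ln(1+r)⌉ = ⌈15.343⌉ = 16 payments; the last is £88.67.
Total paid = 15·£257.00 + £88.67 = £3,943.67.
Total interest = total paid − principal = £3,943.67 − £3,515.00 = £428.67.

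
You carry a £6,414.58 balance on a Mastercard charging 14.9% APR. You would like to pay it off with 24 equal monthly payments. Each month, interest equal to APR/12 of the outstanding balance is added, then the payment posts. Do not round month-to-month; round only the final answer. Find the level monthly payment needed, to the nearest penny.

£310.72

Monthly rate r = 14.9%/12 = 1.24167% = 0.0124167.
Level-payment amortization: P = B₀·r / (1 − (1+r)^(−n)) = 6414.58·0.0124167 / (1 − 1.01242^(−24)).
Denominator 1 − (1+r)^(−24) = 0.256335354.
P = 79.6477 / 0.256335354 ≈ 310.72.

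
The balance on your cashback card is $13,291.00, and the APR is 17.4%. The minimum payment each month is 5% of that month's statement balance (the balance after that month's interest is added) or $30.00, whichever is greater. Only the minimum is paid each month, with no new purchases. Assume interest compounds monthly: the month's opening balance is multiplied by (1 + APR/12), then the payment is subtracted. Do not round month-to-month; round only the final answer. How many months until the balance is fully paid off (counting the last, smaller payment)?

Monthly rate r = 17.4%/12 = 1.45% = 0.0145.
While 5% of the post-interest balance exceeds $30.00, each month B ← (B·(1+r))·(1 − 0.05), i.e. B shrinks by the factor (1+r)·0.95 = 0.96377.
This holds for months 1–85. Entering month 86 the balance is $577.42; 5% of the post-interest balance is now below $30.00, so the flat $30.00 minimum applies from here.
From month 86 a fixed $30.00 at rate r clears $577.42 in 23 more payments. Total: 85 + 23 = 108 months.

108 months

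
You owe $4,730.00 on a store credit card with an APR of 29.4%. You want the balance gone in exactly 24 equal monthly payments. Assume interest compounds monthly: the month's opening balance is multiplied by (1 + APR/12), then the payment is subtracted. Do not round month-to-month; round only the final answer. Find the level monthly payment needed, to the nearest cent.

Monthly rate r = 29.4%/12 = 2.45% = 0.0245.
Level-payment amortization: P = B₀·r / (1 − (1+r)^(−n)) = 4730.00·0.0245 / (1 − 1.0245^(−24)).
Denominator 1 − (1+r)^(−24) = 0.440612324.
P = 115.885 / 0.440612324 ≈ 263.01.

$263.01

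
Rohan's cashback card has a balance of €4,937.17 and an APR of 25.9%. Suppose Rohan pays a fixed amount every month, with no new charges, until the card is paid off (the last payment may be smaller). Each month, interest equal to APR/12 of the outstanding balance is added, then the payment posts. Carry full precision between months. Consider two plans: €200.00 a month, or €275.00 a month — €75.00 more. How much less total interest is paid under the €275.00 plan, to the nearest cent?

Monthly rate r = 25.9%/12 = 2.15833% = 0.0215833.
At €200.00/mo: n = ⌈−ln(1 − rB₀/P)/ln(1+r)⌉ = 36 payments (last €128.10); total interest = total paid − €4,937.17 = €2,190.93.
At €275.00/mo: 23 payments (last €263.01); total interest €1,375.84.
Interest saved = €2,190.93 − €1,375.84 = €815.09.

€815.09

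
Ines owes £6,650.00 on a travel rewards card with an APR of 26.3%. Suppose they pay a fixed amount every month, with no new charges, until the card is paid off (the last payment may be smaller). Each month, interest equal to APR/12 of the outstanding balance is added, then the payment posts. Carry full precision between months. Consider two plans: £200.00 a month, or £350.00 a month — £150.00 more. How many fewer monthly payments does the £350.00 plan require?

36 fewer payments

Monthly rate r = 26.3%/12 = 2.19167% = 0.0219167.
At £200.00/mo: n = ⌈−ln(1 − rB₀/P)/ln(1+r)⌉ = 61 payments (last £35.75); total interest = total paid − £6,650.00 = £5,385.75.
At £350.00/mo: 25 payments (last £295.12); total interest £2,045.12.
Payments saved = 61 − 25 = 36.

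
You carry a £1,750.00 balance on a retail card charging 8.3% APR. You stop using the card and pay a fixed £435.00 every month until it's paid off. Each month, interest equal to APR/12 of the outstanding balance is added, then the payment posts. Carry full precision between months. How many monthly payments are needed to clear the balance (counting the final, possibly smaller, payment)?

5 months

Monthly rate r = 8.3%/12 = 0.691667% = 0.00691667.
Recurrence: B ← B·(1+r) − £435.00.
Month 1: interest £12.10; balance after payment £1,327.10.
Month 2: interest £9.18; balance after payment £901.28.
Month 3: interest £6.23; balance after payment £472.52.
Month 4: interest £3.27; balance after payment £40.79.
Month 5: interest £0.28; balance after payment £0.00.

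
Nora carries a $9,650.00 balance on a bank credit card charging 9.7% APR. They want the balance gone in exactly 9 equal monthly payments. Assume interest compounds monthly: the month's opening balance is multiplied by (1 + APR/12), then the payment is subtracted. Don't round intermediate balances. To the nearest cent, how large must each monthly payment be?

Monthly rate r = 9.7%/12 = 0.808333% = 0.00808333.
Level-payment amortization: P = B₀·r / (1 − (1+r)^(−n)) = 9650.00·0.00808333 / (1 − 1.00808^(−9)).
Denominator 1 − (1+r)^(−9) = 0.0698947654.
P = 78.0042 / 0.0698947654 ≈ 1116.02.

$1,116.02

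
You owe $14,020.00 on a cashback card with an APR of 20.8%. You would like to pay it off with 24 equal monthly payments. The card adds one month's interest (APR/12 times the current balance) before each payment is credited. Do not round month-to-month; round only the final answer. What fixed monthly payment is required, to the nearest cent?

$719.05

Monthly rate r = 20.8%/12 = 1.73333% = 0.0173333.
Level-payment amortization: P = B₀·r / (1 − (1+r)^(−n)) = 14020.00·0.0173333 / (1 − 1.01733^(−24)).
Denominator 1 − (1+r)^(−24) = 0.337964298.
P = 243.013 / 0.337964298 ≈ 719.05.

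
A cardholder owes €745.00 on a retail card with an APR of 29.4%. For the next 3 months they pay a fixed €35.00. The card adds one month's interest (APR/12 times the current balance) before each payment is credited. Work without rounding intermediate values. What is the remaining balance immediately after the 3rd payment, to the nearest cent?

€693.52

Monthly rate r = 29.4%/12 = 2.45% = 0.0245.
Each month: B ← B·(1+r) − €35.00.
Month 1: interest €18.25; balance after payment €728.25.
Month 2: interest €17.84; balance after payment €711.09.
Month 3: interest €17.42; balance after payment €693.52.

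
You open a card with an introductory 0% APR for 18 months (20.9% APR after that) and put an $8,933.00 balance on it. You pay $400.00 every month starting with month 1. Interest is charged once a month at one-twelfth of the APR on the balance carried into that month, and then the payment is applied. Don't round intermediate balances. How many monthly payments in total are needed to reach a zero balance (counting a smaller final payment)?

Promo months 1–18 at r₀ = 0%/12 = 0; months 19+ at r₁ = 20.9%/12 = 0.0174167.
After month 18 (no interest yet): B = $8,933.00 − 18·$400.00 = $1,733.00.
Then at r₁ with $400.00/mo: n₂ = −ln(1 − r₁·B/P)/ln(1+r₁) ≈ 4.54 → 5 more payments.

23 months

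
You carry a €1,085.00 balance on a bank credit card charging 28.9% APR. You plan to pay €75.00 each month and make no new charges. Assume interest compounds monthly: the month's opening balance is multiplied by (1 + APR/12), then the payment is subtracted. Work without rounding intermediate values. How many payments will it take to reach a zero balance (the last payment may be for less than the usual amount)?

18 payments

Monthly rate r = 28.9%/12 = 2.40833% = 0.0240833.
Recurrence: B ← B·(1+r) − €75.00.
Month 1: interest €26.13; balance after payment €1,036.13.
Month 2: interest €24.95; balance after payment €986.08.
Closed form: n = −ln(1 − rB₀/P)/ln(1+r) = −ln(0.65159)/ln(1.02408) ≈ 17.999, so the balance reaches zero during payment 18.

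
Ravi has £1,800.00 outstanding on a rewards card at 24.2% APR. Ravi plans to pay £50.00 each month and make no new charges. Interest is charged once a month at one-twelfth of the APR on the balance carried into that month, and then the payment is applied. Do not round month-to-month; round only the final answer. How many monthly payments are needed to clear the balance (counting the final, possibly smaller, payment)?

65 payments

Monthly rate r = 24.2%/12 = 2.01667% = 0.0201667.
Recurrence: B ← B·(1+r) − £50.00.
Month 1: interest £36.30; balance after payment £1,786.30.
Month 2: interest £36.02; balance after payment £1,772.32.
Closed form: n = −ln(1 − rB₀/P)/ln(1+r) = −ln(0.274)/ln(1.02017) ≈ 64.842, so the balance reaches zero during payment 65.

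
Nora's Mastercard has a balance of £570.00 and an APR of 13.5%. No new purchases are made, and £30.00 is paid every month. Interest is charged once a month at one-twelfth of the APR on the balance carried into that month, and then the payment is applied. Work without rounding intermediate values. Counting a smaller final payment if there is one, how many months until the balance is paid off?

Monthly rate r = 13.5%/12 = 1.125% = 0.01125.
Recurrence: B ← B·(1+r) − £30.00.
Month 1: interest £6.41; balance after payment £546.41.
Month 2: interest £6.15; balance after payment £522.56.
Closed form: n = −ln(1 − rB₀/P)/ln(1+r) = −ln(0.78625)/ln(1.01125) ≈ 21.496, so the balance reaches zero during payment 22.

22 months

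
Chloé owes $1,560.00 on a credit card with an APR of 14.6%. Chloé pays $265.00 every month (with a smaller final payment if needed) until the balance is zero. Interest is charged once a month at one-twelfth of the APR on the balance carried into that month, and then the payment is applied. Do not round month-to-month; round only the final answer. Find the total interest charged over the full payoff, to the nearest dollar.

$69

Monthly rate r = 14.6%/12 = 1.21667% = 0.0121667.
Payoff takes n = ⌈−ln(1 − rB₀/P)/ln(1+r)⌉ = ⌈6.145⌉ = 7 payments; the last is $38.71.
Total paid = 6·$265.00 + $38.71 = $1,628.71.
Total interest = total paid − principal = $1,628.71 − $1,560.00 = $68.71.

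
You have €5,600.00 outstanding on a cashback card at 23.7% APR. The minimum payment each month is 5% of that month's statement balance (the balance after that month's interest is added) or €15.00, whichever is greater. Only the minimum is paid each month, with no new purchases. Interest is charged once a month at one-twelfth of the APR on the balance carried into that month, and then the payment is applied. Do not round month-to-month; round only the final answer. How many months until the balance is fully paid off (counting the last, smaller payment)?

Monthly rate r = 23.7%/12 = 1.975% = 0.01975.
While 5% of the post-interest balance exceeds €15.00, each month B ← (B·(1+r))·(1 − 0.05), i.e. B shrinks by the factor (1+r)·0.95 = 0.96876.
This holds for months 1–93. Entering month 94 the balance is €292.68; 5% of the post-interest balance is now below €15.00, so the flat €15.00 minimum applies from here.
From month 94 a fixed €15.00 at rate r clears €292.68 in 25 more payments. Total: 93 + 25 = 118 months.

118 months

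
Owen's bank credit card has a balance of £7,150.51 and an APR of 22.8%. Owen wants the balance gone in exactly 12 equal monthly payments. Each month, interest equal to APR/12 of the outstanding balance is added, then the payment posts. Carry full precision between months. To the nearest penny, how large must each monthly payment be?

Monthly rate r = 22.8%/12 = 1.9% = 0.019.
Level-payment amortization: P = B₀·r / (1 − (1+r)^(−n)) = 7150.51·0.019 / (1 − 1.019^(−12)).
Denominator 1 − (1+r)^(−12) = 0.202171048.
P = 135.86 / 0.202171048 ≈ 672.00.

£672.00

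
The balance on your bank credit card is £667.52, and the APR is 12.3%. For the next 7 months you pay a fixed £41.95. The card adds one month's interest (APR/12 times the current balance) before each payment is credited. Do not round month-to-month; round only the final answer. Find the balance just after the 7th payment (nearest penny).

Monthly rate r = 12.3%/12 = 1.025% = 0.01025.
Each month: B ← B·(1+r) − £41.95.
Month 1: interest £6.84; balance after payment £632.41.
Month 2: interest £6.48; balance after payment £596.94.
Month 3: interest £6.12; balance after payment £561.11.
Month 4: interest £5.75; balance after payment £524.91.
Month 5: interest £5.38; balance after payment £488.34.
Month 6: interest £5.01; balance after payment £451.40.
Month 7: interest £4.63; balance after payment £414.08.

£414.08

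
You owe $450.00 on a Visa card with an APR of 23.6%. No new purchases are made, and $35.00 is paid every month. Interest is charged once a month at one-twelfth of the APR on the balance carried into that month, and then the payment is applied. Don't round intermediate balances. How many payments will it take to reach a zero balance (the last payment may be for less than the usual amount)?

Monthly rate r = 23.6%/12 = 1.96667% = 0.0196667.
Recurrence: B ← B·(1+r) − $35.00.
Month 1: interest $8.85; balance after payment $423.85.
Month 2: interest $8.34; balance after payment $397.19.
Closed form: n = −ln(1 − rB₀/P)/ln(1+r) = −ln(0.74714)/ln(1.01967) ≈ 14.967, so the balance reaches zero during payment 15.

15 payments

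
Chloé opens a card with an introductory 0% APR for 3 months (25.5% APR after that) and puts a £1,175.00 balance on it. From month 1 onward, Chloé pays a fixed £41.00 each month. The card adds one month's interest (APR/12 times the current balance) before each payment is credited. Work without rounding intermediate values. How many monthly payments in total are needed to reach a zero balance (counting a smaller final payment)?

Promo months 1–3 at r₀ = 0%/12 = 0; months 4+ at r₁ = 25.5%/12 = 0.02125.
After month 3 (no interest yet): B = £1,175.00 − 3·£41.00 = £1,052.00.
Then at r₁ with £41.00/mo: n₂ = −ln(1 − r₁·B/P)/ln(1+r₁) ≈ 37.47 → 38 more payments.

41 months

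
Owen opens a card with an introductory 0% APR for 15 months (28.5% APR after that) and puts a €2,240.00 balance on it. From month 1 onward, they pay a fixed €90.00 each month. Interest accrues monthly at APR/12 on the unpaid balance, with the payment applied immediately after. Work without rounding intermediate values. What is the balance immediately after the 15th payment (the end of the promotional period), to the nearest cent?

Promo months 1–15 at r₀ = 0%/12 = 0; months 16+ at r₁ = 28.5%/12 = 0.02375.
After month 15 (no interest yet): B = €2,240.00 − 15·€90.00 = €890.00.

€890.00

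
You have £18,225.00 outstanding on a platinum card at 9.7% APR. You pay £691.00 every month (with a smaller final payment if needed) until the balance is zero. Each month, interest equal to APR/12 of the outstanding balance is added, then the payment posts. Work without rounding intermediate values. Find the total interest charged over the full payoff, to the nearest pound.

Monthly rate r = 9.7%/12 = 0.808333% = 0.00808333.
Payoff takes n = ⌈−ln(1 − rB₀/P)/ln(1+r)⌉ = ⌈29.783⌉ = 30 payments; the last is £541.40.
Total paid = 29·£691.00 + £541.40 = £20,580.40.
Total interest = total paid − principal = £20,580.40 − £18,225.00 = £2,355.40.

£2,355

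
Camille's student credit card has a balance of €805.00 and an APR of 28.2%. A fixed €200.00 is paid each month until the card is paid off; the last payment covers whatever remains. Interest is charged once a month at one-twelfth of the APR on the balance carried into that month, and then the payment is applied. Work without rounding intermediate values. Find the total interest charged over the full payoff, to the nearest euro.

€51

Monthly rate r = 28.2%/12 = 2.35% = 0.0235.
Payoff takes n = ⌈−ln(1 − rB₀/P)/ln(1+r)⌉ = ⌈4.278⌉ = 5 payments; the last is €56.02.
Total paid = 4·€200.00 + €56.02 = €856.02.
Total interest = total paid − principal = €856.02 − €805.00 = €51.02.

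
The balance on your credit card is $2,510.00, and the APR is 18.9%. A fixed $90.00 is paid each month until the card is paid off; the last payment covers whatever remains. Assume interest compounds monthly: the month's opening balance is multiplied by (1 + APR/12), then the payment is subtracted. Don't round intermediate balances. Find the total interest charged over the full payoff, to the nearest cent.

Monthly rate r = 18.9%/12 = 1.575% = 0.01575.
Payoff takes n = ⌈−ln(1 − rB₀/P)/ln(1+r)⌉ = ⌈37.017⌉ = 38 payments; the last is $1.58.
Total paid = 37·$90.00 + $1.58 = $3,331.58.
Total interest = total paid − principal = $3,331.58 − $2,510.00 = $821.58.

$821.58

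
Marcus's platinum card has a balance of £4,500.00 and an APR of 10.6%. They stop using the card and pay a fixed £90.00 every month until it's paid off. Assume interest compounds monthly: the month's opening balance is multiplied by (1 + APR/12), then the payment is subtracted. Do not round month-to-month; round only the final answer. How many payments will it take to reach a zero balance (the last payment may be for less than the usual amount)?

Monthly rate r = 10.6%/12 = 0.883333% = 0.00883333.
Recurrence: B ← B·(1+r) − £90.00.
Month 1: interest £39.75; balance after payment £4,449.75.
Month 2: interest £39.31; balance after payment £4,399.06.
Closed form: n = −ln(1 − rB₀/P)/ln(1+r) = −ln(0.55833)/ln(1.00883) ≈ 66.268, so the balance reaches zero during payment 67.

67 months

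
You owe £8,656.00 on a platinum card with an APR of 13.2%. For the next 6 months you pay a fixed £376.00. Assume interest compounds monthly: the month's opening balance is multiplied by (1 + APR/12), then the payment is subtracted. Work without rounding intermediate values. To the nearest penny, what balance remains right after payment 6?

£6,924.28

Monthly rate r = 13.2%/12 = 1.1% = 0.011.
Each month: B ← B·(1+r) − £376.00.
Month 1: interest £95.22; balance after payment £8,375.22.
Month 2: interest £92.13; balance after payment £8,091.34.
Month 3: interest £89.00; balance after payment £7,804.35.
Month 4: interest £85.85; balance after payment £7,514.20.
Month 5: interest £82.66; balance after payment £7,220.85.
Month 6: interest £79.43; balance after payment £6,924.28.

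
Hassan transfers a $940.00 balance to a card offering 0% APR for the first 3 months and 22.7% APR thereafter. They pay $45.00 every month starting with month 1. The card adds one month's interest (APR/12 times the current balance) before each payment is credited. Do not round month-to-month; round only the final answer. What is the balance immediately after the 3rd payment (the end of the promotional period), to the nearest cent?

$805.00

Promo months 1–3 at r₀ = 0%/12 = 0; months 4+ at r₁ = 22.7%/12 = 0.0189167.
After month 3 (no interest yet): B = $940.00 − 3·$45.00 = $805.00.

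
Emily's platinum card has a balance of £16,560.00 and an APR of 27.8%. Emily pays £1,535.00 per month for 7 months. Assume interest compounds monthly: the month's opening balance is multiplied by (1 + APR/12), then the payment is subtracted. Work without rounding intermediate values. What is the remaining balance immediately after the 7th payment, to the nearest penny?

Monthly rate r = 27.8%/12 = 2.31667% = 0.0231667.
Each month: B ← B·(1+r) − £1,535.00.
Month 1: interest £383.64; balance after payment £15,408.64.
Month 2: interest £356.97; balance after payment £14,230.61.
Month 3: interest £329.68; balance after payment £13,025.28.
Month 4: interest £301.75; balance after payment £11,792.03.
Month 5: interest £273.18; balance after payment £10,530.22.
Month 6: interest £243.95; balance after payment £9,239.17.
Month 7: interest £214.04; balance after payment £7,918.21.

£7,918.21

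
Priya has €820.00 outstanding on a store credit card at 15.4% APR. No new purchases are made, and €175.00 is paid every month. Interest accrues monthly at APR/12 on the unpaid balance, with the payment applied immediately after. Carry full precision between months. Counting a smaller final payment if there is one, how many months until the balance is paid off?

5 months

Monthly rate r = 15.4%/12 = 1.28333% = 0.0128333.
Recurrence: B ← B·(1+r) − €175.00.
Month 1: interest €10.52; balance after payment €655.52.
Month 2: interest €8.41; balance after payment €488.94.
Month 3: interest €6.27; balance after payment €320.21.
Month 4: interest €4.11; balance after payment €149.32.
Month 5: interest €1.92; balance after payment €0.00.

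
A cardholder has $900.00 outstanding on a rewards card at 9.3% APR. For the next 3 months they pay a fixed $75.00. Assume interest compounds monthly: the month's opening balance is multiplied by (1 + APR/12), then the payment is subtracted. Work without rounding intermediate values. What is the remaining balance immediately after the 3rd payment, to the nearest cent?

$694.34

Monthly rate r = 9.3%/12 = 0.775% = 0.00775.
Each month: B ← B·(1+r) − $75.00.
Month 1: interest $6.98; balance after payment $831.98.
Month 2: interest $6.45; balance after payment $763.42.
Month 3: interest $5.92; balance after payment $694.34.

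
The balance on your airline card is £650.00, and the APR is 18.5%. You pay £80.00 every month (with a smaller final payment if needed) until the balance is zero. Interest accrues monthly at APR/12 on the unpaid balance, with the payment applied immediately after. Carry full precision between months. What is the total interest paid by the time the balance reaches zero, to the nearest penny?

Monthly rate r = 18.5%/12 = 1.54167% = 0.0154167.
Payoff takes n = ⌈−ln(1 − rB₀/P)/ln(1+r)⌉ = ⌈8.748⌉ = 9 payments; the last is £59.92.
Total paid = 8·£80.00 + £59.92 = £699.92.
Total interest = total paid − principal = £699.92 − £650.00 = £49.92.

£49.92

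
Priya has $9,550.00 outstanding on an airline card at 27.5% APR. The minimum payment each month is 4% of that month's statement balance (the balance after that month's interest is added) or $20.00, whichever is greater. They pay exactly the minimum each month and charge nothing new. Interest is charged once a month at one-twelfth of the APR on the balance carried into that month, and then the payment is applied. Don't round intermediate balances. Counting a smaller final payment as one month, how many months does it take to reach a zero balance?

Monthly rate r = 27.5%/12 = 2.29167% = 0.0229167.
While 4% of the post-interest balance exceeds $20.00, each month B ← (B·(1+r))·(1 − 0.04), i.e. B shrinks by the factor (1+r)·0.96 = 0.982.
This holds for months 1–164. Entering month 165 the balance is $485.61; 4% of the post-interest balance is now below $20.00, so the flat $20.00 minimum applies from here.
From month 165 a fixed $20.00 at rate r clears $485.61 in 36 more payments. Total: 164 + 36 = 200 months.

200 months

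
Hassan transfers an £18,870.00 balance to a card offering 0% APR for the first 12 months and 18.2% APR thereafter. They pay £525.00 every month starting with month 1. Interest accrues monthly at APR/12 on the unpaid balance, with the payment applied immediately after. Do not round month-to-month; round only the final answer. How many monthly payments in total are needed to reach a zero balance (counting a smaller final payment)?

42 payments

Promo months 1–12 at r₀ = 0%/12 = 0; months 13+ at r₁ = 18.2%/12 = 0.0151667.
After month 12 (no interest yet): B = £18,870.00 − 12·£525.00 = £12,570.00.
Then at r₁ with £525.00/mo: n₂ = −ln(1 − r₁·B/P)/ln(1+r₁) ≈ 29.97 → 30 more payments.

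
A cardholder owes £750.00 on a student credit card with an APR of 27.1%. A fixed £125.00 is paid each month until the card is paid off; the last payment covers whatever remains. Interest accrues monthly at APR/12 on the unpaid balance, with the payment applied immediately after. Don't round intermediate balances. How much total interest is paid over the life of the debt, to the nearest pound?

£65

Monthly rate r = 27.1%/12 = 2.25833% = 0.0225833.
Payoff takes n = ⌈−ln(1 − rB₀/P)/ln(1+r)⌉ = ⌈6.520⌉ = 7 payments; the last is £65.34.
Total paid = 6·£125.00 + £65.34 = £815.34.
Total interest = total paid − principal = £815.34 − £750.00 = £65.34.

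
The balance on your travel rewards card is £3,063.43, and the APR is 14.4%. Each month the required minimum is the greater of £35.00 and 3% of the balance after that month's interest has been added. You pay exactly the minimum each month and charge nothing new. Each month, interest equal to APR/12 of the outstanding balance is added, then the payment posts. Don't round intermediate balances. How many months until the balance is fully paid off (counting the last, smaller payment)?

95 months

Monthly rate r = 14.4%/12 = 1.2% = 0.012.
While 3% of the post-interest balance exceeds £35.00, each month B ← (B·(1+r))·(1 − 0.03), i.e. B shrinks by the factor (1+r)·0.97 = 0.98164.
This holds for months 1–53. Entering month 54 the balance is £1,147.30; 3% of the post-interest balance is now below £35.00, so the flat £35.00 minimum applies from here.
From month 54 a fixed £35.00 at rate r clears £1,147.30 in 42 more payments. Total: 53 + 42 = 95 months.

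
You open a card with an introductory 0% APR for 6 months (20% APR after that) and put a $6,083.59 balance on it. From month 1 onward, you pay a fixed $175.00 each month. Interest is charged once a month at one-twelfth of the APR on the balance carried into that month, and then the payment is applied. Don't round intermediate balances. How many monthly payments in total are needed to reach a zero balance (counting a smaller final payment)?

Promo months 1–6 at r₀ = 0%/12 = 0; months 7+ at r₁ = 20%/12 = 0.0166667.
After month 6 (no interest yet): B = $6,083.59 − 6·$175.00 = $5,033.59.
Then at r₁ with $175.00/mo: n₂ = −ln(1 − r₁·B/P)/ln(1+r₁) ≈ 39.49 → 40 more payments.

46 payments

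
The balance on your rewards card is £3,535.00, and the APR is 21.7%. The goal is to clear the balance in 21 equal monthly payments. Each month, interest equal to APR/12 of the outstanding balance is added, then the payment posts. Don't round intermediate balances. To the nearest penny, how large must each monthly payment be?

Monthly rate r = 21.7%/12 = 1.80833% = 0.0180833.
Level-payment amortization: P = B₀·r / (1 − (1+r)^(−n)) = 3535.00·0.0180833 / (1 − 1.01808^(−21)).
Denominator 1 − (1+r)^(−21) = 0.313642924.
P = 63.9246 / 0.313642924 ≈ 203.81.

£203.81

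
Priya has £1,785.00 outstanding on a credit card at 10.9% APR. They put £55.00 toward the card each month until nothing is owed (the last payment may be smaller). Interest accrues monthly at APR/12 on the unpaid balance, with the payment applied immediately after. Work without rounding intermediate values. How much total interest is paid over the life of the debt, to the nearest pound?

Monthly rate r = 10.9%/12 = 0.908333% = 0.00908333.
Payoff takes n = ⌈−ln(1 − rB₀/P)/ln(1+r)⌉ = ⌈38.626⌉ = 39 payments; the last is £34.48.
Total paid = 38·£55.00 + £34.48 = £2,124.48.
Total interest = total paid − principal = £2,124.48 − £1,785.00 = £339.48.

£339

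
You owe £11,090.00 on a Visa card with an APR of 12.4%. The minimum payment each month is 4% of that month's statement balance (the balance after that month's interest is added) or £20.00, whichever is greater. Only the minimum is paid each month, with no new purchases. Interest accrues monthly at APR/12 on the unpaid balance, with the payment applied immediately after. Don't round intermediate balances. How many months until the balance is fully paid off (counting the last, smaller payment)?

Monthly rate r = 12.4%/12 = 1.03333% = 0.0103333.
While 4% of the post-interest balance exceeds £20.00, each month B ← (B·(1+r))·(1 − 0.04), i.e. B shrinks by the factor (1+r)·0.96 = 0.96992.
This holds for months 1–102. Entering month 103 the balance is £492.03; 4% of the post-interest balance is now below £20.00, so the flat £20.00 minimum applies from here.
From month 103 a fixed £20.00 at rate r clears £492.03 in 29 more payments. Total: 102 + 29 = 131 months.

131 months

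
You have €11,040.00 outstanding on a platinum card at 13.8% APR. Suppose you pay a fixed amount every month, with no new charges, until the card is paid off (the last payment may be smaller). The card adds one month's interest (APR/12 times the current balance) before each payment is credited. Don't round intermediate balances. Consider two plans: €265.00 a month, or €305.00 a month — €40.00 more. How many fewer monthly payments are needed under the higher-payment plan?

10 fewer payments

Monthly rate r = 13.8%/12 = 1.15% = 0.0115.
At €265.00/mo: n = ⌈−ln(1 − rB₀/P)/ln(1+r)⌉ = 58 payments (last €9.95); total interest = total paid − €11,040.00 = €4,074.95.
At €305.00/mo: 48 payments (last €23.81); total interest €3,318.81.
Payments saved = 58 − 48 = 10.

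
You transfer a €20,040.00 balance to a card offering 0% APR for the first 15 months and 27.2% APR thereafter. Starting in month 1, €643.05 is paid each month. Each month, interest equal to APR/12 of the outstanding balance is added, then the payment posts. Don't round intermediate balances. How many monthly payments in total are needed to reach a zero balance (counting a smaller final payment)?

36 payments

Promo months 1–15 at r₀ = 0%/12 = 0; months 16+ at r₁ = 27.2%/12 = 0.0226667.
After month 15 (no interest yet): B = €20,040.00 − 15·€643.05 = €10,394.25.
Then at r₁ with €643.05/mo: n₂ = −ln(1 − r₁·B/P)/ln(1+r₁) ≈ 20.36 → 21 more payments.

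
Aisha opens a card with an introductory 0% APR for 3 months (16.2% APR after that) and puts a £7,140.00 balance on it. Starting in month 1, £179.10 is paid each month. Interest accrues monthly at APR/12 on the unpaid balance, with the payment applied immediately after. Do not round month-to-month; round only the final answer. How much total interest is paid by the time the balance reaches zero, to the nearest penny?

Promo months 1–3 at r₀ = 0%/12 = 0; months 4+ at r₁ = 16.2%/12 = 0.0135.
After month 3 (no interest yet): B = £7,140.00 − 3·£179.10 = £6,602.70.
Then at r₁ with £179.10/mo: n₂ = −ln(1 − r₁·B/P)/ln(1+r₁) ≈ 51.35 → 52 more payments.
Total paid = 54·£179.10 + £62.32 = £9,733.72; interest = £9,733.72 − £7,140.00 = £2,593.72.

£2,593.72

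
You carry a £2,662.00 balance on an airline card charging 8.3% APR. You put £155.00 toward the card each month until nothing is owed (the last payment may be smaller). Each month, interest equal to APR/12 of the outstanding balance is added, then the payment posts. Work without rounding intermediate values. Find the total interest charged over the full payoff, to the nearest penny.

Monthly rate r = 8.3%/12 = 0.691667% = 0.00691667.
Payoff takes n = ⌈−ln(1 − rB₀/P)/ln(1+r)⌉ = ⌈18.346⌉ = 19 payments; the last is £53.77.
Total paid = 18·£155.00 + £53.77 = £2,843.77.
Total interest = total paid − principal = £2,843.77 − £2,662.00 = £181.77.

£181.77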